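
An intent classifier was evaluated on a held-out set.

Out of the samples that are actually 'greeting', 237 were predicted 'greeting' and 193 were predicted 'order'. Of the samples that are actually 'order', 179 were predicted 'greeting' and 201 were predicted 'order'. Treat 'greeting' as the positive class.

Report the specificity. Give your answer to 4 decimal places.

0.5289

Specificity = TN/(TN+FP) = 201/(201+179) = 0.5289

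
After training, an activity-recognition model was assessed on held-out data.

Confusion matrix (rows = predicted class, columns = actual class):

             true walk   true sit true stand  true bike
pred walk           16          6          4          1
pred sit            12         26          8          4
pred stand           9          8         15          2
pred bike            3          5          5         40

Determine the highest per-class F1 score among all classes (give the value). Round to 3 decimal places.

0.800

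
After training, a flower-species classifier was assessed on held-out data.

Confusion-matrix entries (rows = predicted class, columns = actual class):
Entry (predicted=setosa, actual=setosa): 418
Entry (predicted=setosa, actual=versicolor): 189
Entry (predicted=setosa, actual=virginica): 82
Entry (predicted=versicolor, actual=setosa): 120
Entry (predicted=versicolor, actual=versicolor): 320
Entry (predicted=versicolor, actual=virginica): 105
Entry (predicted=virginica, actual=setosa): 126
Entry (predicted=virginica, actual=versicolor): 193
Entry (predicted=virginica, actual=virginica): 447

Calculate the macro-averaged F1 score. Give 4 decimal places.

0.5899

Per-class F1 score (2·TP/(2·TP+FP+FN)):
  setosa: TP=418, FP=189+82=271, FN=120+126=246 → 836/1353 = 0.61789
  versicolor: TP=320, FP=120+105=225, FN=189+193=382 → 640/1247 = 0.51323
  virginica: TP=447, FP=126+193=319, FN=82+105=187 → 894/1400 = 0.63857
Macro-F1 score = mean = (0.61789 + 0.51323 + 0.63857) / 3 = 0.5899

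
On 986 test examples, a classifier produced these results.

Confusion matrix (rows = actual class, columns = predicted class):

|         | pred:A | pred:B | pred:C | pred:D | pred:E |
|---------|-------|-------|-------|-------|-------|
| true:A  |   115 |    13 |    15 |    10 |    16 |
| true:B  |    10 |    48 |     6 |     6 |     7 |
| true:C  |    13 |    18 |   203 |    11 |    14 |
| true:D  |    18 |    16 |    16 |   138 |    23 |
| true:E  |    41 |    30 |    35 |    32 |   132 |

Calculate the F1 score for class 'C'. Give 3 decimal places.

Take TP from the diagonal, FP from the rest of the 'C' prediction marginal, FN from the rest of the 'C' actual marginal.
F1 score = 2·TP/(2·TP+FP+FN).
C: TP=203, FP=15+6+16+35=72, FN=13+18+11+14=56 → 406/534 = 0.7603

0.760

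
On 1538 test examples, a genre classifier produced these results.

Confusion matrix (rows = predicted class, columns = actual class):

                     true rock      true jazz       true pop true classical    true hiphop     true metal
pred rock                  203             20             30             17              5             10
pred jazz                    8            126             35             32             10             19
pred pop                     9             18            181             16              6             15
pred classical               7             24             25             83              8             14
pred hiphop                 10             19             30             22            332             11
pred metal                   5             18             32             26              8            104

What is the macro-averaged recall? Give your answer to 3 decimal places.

0.644

Per-class recall (TP/(TP+FN)):
  rock: TP=203, FN=8+9+7+10+5=39 → 203/242 = 0.8388
  jazz: TP=126, FN=20+18+24+19+18=99 → 126/225 = 0.5600
  pop: TP=181, FN=30+35+25+30+32=152 → 181/333 = 0.5435
  classical: TP=83, FN=17+32+16+22+26=113 → 83/196 = 0.4235
  hiphop: TP=332, FN=5+10+6+8+8=37 → 332/369 = 0.8997
  metal: TP=104, FN=10+19+15+14+11=69 → 104/173 = 0.6012
Macro-recall = mean = (0.8388 + 0.5600 + 0.5435 + 0.4235 + 0.8997 + 0.6012) / 6 = 0.644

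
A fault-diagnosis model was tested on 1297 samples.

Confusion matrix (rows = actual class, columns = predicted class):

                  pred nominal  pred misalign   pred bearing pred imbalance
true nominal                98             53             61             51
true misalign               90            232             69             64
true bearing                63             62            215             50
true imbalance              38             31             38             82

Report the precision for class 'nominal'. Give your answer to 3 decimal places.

0.339

Take TP from the diagonal, FP from the rest of the 'nominal' prediction marginal, FN from the rest of the 'nominal' actual marginal.
precision = TP/(TP+FP).
nominal: TP=98, FP=90+63+38=191 → 98/289 = 0.3391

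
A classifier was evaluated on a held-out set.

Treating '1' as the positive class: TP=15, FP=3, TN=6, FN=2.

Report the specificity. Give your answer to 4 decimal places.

Specificity = TN/(TN+FP) = 6/(6+3) = 0.6667

0.6667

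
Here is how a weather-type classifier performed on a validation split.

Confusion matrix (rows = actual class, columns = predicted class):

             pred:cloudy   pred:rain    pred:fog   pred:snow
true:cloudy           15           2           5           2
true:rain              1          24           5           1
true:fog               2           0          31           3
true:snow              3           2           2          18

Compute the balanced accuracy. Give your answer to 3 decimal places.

Balanced accuracy = mean of per-class recall.
  cloudy: recall = 15/24 = 0.6250
  rain: recall = 24/31 = 0.7742
  fog: recall = 31/36 = 0.8611
  snow: recall = 18/25 = 0.7200
Mean = (0.6250 + 0.7742 + 0.8611 + 0.7200) / 4 = 0.745

0.745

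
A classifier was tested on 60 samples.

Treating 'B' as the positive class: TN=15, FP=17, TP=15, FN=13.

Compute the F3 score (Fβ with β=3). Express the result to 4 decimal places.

Fβ = (1+β²)·TP / ((1+β²)·TP + β²·FN + FP), with β²=9
= 10·15 / (10·15 + 9·13 + 17) = 0.5282

0.5282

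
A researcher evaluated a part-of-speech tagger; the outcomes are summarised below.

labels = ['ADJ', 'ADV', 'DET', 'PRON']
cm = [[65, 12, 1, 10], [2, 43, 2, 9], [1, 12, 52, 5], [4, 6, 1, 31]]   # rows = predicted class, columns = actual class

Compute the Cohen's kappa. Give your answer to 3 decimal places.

0.660

Observed agreement pₒ = trace/N = 191/256 = 0.7461
Expected agreement pₑ = Σ (rowᵢ·colᵢ)/N² = (72·88 + 73·56 + 56·70 + 55·42)/256² = 0.2541
κ = (pₒ − pₑ)/(1 − pₑ) = (0.7461 − 0.2541)/(1 − 0.2541) = 0.660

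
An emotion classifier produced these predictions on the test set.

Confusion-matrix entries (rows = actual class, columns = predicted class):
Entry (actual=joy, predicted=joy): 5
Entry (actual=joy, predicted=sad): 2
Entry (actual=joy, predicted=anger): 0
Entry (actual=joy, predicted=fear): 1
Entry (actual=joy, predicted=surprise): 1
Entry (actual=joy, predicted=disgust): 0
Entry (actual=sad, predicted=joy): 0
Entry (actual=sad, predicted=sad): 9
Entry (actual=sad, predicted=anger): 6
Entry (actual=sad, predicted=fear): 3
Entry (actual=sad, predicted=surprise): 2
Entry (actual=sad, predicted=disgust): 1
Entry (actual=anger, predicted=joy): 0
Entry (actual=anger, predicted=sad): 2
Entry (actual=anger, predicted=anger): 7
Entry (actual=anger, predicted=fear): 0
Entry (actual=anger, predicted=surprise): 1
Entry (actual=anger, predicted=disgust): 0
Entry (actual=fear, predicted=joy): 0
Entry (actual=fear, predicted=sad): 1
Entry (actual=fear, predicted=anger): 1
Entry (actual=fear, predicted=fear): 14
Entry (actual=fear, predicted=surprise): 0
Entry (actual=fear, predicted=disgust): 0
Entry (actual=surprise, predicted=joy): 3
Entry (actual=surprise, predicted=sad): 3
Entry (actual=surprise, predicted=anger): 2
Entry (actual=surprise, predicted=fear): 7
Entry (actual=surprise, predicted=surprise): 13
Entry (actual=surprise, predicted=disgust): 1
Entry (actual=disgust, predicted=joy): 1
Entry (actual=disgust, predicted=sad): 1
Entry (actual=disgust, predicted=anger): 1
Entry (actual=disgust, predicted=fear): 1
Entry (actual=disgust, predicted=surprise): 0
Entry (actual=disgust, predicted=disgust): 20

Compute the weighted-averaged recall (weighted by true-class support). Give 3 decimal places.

Per-class recall (TP/(TP+FN)):
  joy: TP=5, FN=2+0+1+1+0=4 → 5/9 = 0.5556
  sad: TP=9, FN=0+6+3+2+1=12 → 9/21 = 0.4286
  anger: TP=7, FN=0+2+0+1+0=3 → 7/10 = 0.7000
  fear: TP=14, FN=0+1+1+0+0=2 → 14/16 = 0.8750
  surprise: TP=13, FN=3+3+2+7+1=16 → 13/29 = 0.4483
  disgust: TP=20, FN=1+1+1+1+0=4 → 20/24 = 0.8333
Weighted-recall = Σ (supportᵢ/N)·recallᵢ with N=109: (9/109)·0.5556 + (21/109)·0.4286 + (10/109)·0.7000 + (16/109)·0.8750 + (29/109)·0.4483 + (24/109)·0.8333 = 0.624

0.624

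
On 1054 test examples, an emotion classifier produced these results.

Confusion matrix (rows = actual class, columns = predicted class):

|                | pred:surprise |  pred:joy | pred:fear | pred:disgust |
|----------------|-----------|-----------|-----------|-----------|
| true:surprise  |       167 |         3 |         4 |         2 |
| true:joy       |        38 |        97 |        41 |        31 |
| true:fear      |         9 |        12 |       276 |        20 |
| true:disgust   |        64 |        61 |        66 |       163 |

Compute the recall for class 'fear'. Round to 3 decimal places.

0.871

One-vs-rest for 'fear': TP = diagonal; FP = other classes predicted 'fear'; FN = 'fear' predicted as other.
recall = TP/(TP+FN).
fear: TP=276, FN=9+12+20=41 → 276/317 = 0.8707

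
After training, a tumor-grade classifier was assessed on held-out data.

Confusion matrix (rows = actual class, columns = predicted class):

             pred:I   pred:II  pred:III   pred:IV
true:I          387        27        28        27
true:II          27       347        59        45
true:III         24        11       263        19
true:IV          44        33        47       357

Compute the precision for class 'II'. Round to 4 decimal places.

0.8301

Treat 'II' as positive and all other classes as negative.
precision = TP/(TP+FP).
II: TP=347, FP=27+11+33=71 → 347/418 = 0.83014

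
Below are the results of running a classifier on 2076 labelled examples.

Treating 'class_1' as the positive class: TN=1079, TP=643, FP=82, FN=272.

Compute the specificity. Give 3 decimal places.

Specificity = TN/(TN+FP) = 1079/(1079+82) = 0.929

0.929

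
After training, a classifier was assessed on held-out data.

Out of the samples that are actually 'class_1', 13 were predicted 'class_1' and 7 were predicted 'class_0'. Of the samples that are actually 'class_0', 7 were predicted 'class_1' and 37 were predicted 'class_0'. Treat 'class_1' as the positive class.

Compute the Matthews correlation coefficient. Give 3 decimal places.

MCC = (TP·TN − FP·FN) / √((TP+FP)(TP+FN)(TN+FP)(TN+FN))
Numerator = 13·37 − 7·7 = 432
Denominator = √(20·20·44·44) = √774400 = 880.0000
MCC = 432 / 880.0000 = 0.491

0.491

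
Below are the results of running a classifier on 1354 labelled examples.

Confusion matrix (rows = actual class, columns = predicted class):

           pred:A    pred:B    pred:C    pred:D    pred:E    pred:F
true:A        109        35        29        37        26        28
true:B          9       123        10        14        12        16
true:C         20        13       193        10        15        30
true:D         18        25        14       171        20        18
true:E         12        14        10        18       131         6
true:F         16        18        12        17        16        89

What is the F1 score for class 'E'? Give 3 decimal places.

F1 score = 2·TP/(2·TP+FP+FN).
E: TP=131, FP=26+12+15+20+16=89, FN=12+14+10+18+6=60 → 262/411 = 0.6375

0.637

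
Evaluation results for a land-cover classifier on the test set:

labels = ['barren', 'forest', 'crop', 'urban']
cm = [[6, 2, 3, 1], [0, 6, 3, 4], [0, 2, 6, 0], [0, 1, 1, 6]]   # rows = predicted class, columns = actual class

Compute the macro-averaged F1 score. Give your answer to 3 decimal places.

Per-class F1 score (2·TP/(2·TP+FP+FN)):
  barren: TP=6, FP=2+3+1=6, FN=0+0+0=0 → 12/18 = 0.6667
  forest: TP=6, FP=0+3+4=7, FN=2+2+1=5 → 12/24 = 0.5000
  crop: TP=6, FP=0+2+0=2, FN=3+3+1=7 → 12/21 = 0.5714
  urban: TP=6, FP=0+1+1=2, FN=1+4+0=5 → 12/19 = 0.6316
Macro-F1 score = mean = (0.6667 + 0.5000 + 0.5714 + 0.6316) / 4 = 0.592

0.592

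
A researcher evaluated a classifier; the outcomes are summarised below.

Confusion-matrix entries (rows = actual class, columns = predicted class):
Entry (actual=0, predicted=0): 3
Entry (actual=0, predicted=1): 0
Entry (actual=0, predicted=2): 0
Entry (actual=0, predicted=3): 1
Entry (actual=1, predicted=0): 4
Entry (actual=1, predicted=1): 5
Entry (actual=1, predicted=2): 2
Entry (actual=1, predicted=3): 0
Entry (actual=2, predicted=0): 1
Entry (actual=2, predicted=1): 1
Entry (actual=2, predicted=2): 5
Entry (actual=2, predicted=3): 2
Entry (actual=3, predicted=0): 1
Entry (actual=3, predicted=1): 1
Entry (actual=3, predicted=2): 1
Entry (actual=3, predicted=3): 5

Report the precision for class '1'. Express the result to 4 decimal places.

0.7143

One-vs-rest for '1': TP = diagonal; FP = other classes predicted '1'; FN = '1' predicted as other.
precision = TP/(TP+FP).
1: TP=5, FP=0+1+1=2 → 5/7 = 0.71429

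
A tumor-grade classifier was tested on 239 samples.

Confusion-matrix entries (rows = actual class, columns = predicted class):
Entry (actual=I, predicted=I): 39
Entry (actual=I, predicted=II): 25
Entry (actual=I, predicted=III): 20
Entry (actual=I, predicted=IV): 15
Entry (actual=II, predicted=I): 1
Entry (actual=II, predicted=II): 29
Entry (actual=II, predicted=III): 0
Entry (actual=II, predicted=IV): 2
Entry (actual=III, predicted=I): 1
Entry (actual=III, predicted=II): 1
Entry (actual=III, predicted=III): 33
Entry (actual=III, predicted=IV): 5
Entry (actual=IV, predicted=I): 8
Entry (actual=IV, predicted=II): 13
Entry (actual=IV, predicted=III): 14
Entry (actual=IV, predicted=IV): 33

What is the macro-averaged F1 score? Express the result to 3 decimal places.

Per-class F1 score (2·TP/(2·TP+FP+FN)):
  I: TP=39, FP=1+1+8=10, FN=25+20+15=60 → 78/148 = 0.5270
  II: TP=29, FP=25+1+13=39, FN=1+0+2=3 → 58/100 = 0.5800
  III: TP=33, FP=20+0+14=34, FN=1+1+5=7 → 66/107 = 0.6168
  IV: TP=33, FP=15+2+5=22, FN=8+13+14=35 → 66/123 = 0.5366
Macro-F1 score = mean = (0.5270 + 0.5800 + 0.6168 + 0.5366) / 4 = 0.565

0.565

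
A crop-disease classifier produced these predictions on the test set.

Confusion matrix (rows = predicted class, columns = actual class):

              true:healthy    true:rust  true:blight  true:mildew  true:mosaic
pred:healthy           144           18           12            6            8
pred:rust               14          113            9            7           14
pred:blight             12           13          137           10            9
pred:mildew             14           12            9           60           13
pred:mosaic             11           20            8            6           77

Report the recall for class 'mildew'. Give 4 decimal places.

0.6742

Take TP from the diagonal, FP from the rest of the 'mildew' prediction marginal, FN from the rest of the 'mildew' actual marginal.
recall = TP/(TP+FN).
mildew: TP=60, FN=6+7+10+6=29 → 60/89 = 0.67416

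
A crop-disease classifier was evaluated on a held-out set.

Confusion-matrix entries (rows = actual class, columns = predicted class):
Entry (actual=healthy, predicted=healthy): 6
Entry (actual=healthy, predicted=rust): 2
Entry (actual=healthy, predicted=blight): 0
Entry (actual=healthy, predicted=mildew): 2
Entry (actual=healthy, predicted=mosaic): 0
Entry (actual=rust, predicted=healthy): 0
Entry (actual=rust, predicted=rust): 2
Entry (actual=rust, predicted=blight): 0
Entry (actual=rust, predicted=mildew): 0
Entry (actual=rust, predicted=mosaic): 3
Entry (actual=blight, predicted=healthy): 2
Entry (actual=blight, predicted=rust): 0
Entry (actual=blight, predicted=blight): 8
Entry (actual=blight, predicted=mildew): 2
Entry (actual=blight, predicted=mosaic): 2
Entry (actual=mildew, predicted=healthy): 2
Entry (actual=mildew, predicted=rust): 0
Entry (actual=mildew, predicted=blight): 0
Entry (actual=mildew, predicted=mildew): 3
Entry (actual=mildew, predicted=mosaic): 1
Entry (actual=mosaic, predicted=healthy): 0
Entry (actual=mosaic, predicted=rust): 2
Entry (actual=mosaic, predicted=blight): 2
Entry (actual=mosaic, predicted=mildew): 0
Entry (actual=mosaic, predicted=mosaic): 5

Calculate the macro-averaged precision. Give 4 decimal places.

Per-class precision (TP/(TP+FP)):
  healthy: TP=6, FP=0+2+2+0=4 → 6/10 = 0.60000
  rust: TP=2, FP=2+0+0+2=4 → 2/6 = 0.33333
  blight: TP=8, FP=0+0+0+2=2 → 8/10 = 0.80000
  mildew: TP=3, FP=2+0+2+0=4 → 3/7 = 0.42857
  mosaic: TP=5, FP=0+3+2+1=6 → 5/11 = 0.45455
Macro-precision = mean = (0.60000 + 0.33333 + 0.80000 + 0.42857 + 0.45455) / 5 = 0.5233

0.5233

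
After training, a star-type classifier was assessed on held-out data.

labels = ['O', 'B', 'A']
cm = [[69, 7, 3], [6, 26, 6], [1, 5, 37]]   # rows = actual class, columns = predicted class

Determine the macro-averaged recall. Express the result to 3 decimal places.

0.806

Per-class recall (TP/(TP+FN)):
  O: TP=69, FN=7+3=10 → 69/79 = 0.8734
  B: TP=26, FN=6+6=12 → 26/38 = 0.6842
  A: TP=37, FN=1+5=6 → 37/43 = 0.8605
Macro-recall = mean = (0.8734 + 0.6842 + 0.8605) / 3 = 0.806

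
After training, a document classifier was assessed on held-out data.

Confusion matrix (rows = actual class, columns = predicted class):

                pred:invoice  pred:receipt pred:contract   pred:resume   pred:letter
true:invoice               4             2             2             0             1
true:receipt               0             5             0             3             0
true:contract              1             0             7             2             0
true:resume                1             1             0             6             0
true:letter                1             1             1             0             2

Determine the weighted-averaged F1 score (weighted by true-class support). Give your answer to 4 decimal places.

Per-class F1 score (2·TP/(2·TP+FP+FN)):
  invoice: TP=4, FP=0+1+1+1=3, FN=2+2+0+1=5 → 8/16 = 0.50000
  receipt: TP=5, FP=2+0+1+1=4, FN=0+0+3+0=3 → 10/17 = 0.58824
  contract: TP=7, FP=2+0+0+1=3, FN=1+0+2+0=3 → 14/20 = 0.70000
  resume: TP=6, FP=0+3+2+0=5, FN=1+1+0+0=2 → 12/19 = 0.63158
  letter: TP=2, FP=1+0+0+0=1, FN=1+1+1+0=3 → 4/8 = 0.50000
Weighted-F1 score = Σ (supportᵢ/N)·F1 scoreᵢ with N=40: (9/40)·0.50000 + (8/40)·0.58824 + (10/40)·0.70000 + (8/40)·0.63158 + (5/40)·0.50000 = 0.5940

0.5940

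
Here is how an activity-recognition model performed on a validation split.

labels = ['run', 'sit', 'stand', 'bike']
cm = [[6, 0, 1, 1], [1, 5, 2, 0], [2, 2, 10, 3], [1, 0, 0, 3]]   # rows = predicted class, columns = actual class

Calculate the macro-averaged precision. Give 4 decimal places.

0.6783

Per-class precision (TP/(TP+FP)):
  run: TP=6, FP=0+1+1=2 → 6/8 = 0.75000
  sit: TP=5, FP=1+2+0=3 → 5/8 = 0.62500
  stand: TP=10, FP=2+2+3=7 → 10/17 = 0.58824
  bike: TP=3, FP=1+0+0=1 → 3/4 = 0.75000
Macro-precision = mean = (0.75000 + 0.62500 + 0.58824 + 0.75000) / 4 = 0.6783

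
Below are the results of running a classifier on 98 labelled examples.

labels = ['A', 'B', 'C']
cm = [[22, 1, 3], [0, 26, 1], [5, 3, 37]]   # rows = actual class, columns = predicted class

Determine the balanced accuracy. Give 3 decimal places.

0.877

Balanced accuracy = mean of per-class recall.
  A: recall = 22/26 = 0.8462
  B: recall = 26/27 = 0.9630
  C: recall = 37/45 = 0.8222
Mean = (0.8462 + 0.9630 + 0.8222) / 3 = 0.877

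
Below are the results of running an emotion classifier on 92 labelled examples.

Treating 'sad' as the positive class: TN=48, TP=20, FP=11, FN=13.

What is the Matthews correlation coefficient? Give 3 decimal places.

0.426

MCC = (TP·TN − FP·FN) / √((TP+FP)(TP+FN)(TN+FP)(TN+FN))
Numerator = 20·48 − 11·13 = 817
Denominator = √(31·33·59·61) = √3681777 = 1918.7957
MCC = 817 / 1918.7957 = 0.426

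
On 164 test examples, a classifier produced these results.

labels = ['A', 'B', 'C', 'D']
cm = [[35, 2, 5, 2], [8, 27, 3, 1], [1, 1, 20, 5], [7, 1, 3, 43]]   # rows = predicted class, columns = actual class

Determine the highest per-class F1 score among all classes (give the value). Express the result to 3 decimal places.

0.819

Per-class F1 score (2·TP/(2·TP+FP+FN)):
  A: TP=35, FP=2+5+2=9, FN=8+1+7=16 → 70/95 = 0.7368
  B: TP=27, FP=8+3+1=12, FN=2+1+1=4 → 54/70 = 0.7714
  C: TP=20, FP=1+1+5=7, FN=5+3+3=11 → 40/58 = 0.6897
  D: TP=43, FP=7+1+3=11, FN=2+1+5=8 → 86/105 = 0.8190
Highest is class 'D' with F1 score = 0.819.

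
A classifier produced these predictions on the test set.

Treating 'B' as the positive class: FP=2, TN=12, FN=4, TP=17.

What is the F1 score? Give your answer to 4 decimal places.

Precision = TP/(TP+FP) = 17/19 = 0.8947
Recall = TP/(TP+FN) = 17/21 = 0.8095
F1 = 2·TP/(2·TP+FP+FN) = 34/40 = 0.8500

0.8500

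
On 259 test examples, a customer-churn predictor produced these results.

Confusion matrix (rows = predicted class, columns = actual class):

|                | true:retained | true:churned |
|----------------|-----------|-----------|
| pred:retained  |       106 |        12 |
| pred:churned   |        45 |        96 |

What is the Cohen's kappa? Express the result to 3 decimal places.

0.566

Observed agreement pₒ = trace/N = 202/259 = 0.7799
Expected agreement pₑ = Σ (rowᵢ·colᵢ)/N² = (151·118 + 108·141)/259² = 0.4926
κ = (pₒ − pₑ)/(1 − pₑ) = (0.7799 − 0.4926)/(1 − 0.4926) = 0.566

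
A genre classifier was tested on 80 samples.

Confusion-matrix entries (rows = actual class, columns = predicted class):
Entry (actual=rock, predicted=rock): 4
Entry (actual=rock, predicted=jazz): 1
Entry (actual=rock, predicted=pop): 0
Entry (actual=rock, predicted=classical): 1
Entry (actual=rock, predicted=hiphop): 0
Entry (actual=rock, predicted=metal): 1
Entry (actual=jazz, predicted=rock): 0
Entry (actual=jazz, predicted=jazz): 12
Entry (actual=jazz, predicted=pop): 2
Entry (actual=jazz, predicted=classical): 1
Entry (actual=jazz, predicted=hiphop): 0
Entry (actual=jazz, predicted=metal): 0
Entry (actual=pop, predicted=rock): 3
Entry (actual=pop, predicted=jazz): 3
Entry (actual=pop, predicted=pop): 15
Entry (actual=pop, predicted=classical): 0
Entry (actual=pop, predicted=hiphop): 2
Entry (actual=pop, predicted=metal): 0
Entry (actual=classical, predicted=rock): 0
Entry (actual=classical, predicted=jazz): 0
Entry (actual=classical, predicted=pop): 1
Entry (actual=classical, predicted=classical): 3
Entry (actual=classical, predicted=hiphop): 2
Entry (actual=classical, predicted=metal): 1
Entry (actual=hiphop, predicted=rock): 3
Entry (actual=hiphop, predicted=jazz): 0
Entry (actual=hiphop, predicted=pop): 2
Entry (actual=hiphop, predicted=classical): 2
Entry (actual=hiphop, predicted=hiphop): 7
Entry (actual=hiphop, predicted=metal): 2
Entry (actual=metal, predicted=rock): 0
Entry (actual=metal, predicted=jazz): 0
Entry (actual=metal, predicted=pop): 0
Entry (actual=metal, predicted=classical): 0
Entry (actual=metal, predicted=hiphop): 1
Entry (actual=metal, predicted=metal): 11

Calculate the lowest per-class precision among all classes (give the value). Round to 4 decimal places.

Per-class precision (TP/(TP+FP)):
  rock: TP=4, FP=0+3+0+3+0=6 → 4/10 = 0.40000
  jazz: TP=12, FP=1+3+0+0+0=4 → 12/16 = 0.75000
  pop: TP=15, FP=0+2+1+2+0=5 → 15/20 = 0.75000
  classical: TP=3, FP=1+1+0+2+0=4 → 3/7 = 0.42857
  hiphop: TP=7, FP=0+0+2+2+1=5 → 7/12 = 0.58333
  metal: TP=11, FP=1+0+0+1+2=4 → 11/15 = 0.73333
Lowest is class 'rock' with precision = 0.4000.

0.4000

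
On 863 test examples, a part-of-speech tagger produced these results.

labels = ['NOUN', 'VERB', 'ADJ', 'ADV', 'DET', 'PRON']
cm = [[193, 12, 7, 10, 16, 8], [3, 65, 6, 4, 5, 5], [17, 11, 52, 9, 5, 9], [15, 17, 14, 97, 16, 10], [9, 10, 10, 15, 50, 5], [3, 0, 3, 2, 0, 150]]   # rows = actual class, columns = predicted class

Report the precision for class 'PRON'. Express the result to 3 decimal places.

One-vs-rest for 'PRON': TP = diagonal; FP = other classes predicted 'PRON'; FN = 'PRON' predicted as other.
precision = TP/(TP+FP).
PRON: TP=150, FP=8+5+9+10+5=37 → 150/187 = 0.8021

0.802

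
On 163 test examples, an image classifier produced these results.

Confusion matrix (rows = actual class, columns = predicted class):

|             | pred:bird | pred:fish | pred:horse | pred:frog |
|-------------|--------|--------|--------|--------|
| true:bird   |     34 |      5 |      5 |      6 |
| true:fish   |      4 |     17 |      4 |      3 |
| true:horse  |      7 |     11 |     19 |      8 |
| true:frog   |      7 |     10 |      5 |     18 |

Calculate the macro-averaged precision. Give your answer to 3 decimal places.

Per-class precision (TP/(TP+FP)):
  bird: TP=34, FP=4+7+7=18 → 34/52 = 0.6538
  fish: TP=17, FP=5+11+10=26 → 17/43 = 0.3953
  horse: TP=19, FP=5+4+5=14 → 19/33 = 0.5758
  frog: TP=18, FP=6+3+8=17 → 18/35 = 0.5143
Macro-precision = mean = (0.6538 + 0.3953 + 0.5758 + 0.5143) / 4 = 0.535

0.535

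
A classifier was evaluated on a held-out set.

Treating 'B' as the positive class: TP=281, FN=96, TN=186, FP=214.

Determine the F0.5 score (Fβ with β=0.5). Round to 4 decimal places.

0.5961

Fβ = (1+β²)·TP / ((1+β²)·TP + β²·FN + FP), with β²=1/4
= 1.25·281 / (1.25·281 + 0.25·96 + 214) = 0.5961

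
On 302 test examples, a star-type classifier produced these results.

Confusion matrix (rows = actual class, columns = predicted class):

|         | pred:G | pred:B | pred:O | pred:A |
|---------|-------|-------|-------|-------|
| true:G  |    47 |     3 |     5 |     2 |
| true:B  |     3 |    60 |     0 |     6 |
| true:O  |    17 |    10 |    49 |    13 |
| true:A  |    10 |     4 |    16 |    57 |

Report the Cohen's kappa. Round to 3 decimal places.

Observed agreement pₒ = trace/N = 213/302 = 0.7053
Expected agreement pₑ = Σ (rowᵢ·colᵢ)/N² = (57·77 + 69·77 + 89·70 + 87·78)/302² = 0.2491
κ = (pₒ − pₑ)/(1 − pₑ) = (0.7053 − 0.2491)/(1 − 0.2491) = 0.608

0.608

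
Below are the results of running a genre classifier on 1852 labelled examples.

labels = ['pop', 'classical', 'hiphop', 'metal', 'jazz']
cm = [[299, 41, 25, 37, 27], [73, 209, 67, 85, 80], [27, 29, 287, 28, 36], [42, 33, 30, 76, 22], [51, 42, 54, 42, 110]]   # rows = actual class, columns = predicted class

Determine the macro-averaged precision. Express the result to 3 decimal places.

Per-class precision (TP/(TP+FP)):
  pop: TP=299, FP=73+27+42+51=193 → 299/492 = 0.6077
  classical: TP=209, FP=41+29+33+42=145 → 209/354 = 0.5904
  hiphop: TP=287, FP=25+67+30+54=176 → 287/463 = 0.6199
  metal: TP=76, FP=37+85+28+42=192 → 76/268 = 0.2836
  jazz: TP=110, FP=27+80+36+22=165 → 110/275 = 0.4000
Macro-precision = mean = (0.6077 + 0.5904 + 0.6199 + 0.2836 + 0.4000) / 5 = 0.500

0.500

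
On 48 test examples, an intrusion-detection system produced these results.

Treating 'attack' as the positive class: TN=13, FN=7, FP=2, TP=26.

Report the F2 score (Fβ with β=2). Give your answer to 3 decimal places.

Fβ = (1+β²)·TP / ((1+β²)·TP + β²·FN + FP), with β²=4
= 5·26 / (5·26 + 4·7 + 2) = 0.813

0.813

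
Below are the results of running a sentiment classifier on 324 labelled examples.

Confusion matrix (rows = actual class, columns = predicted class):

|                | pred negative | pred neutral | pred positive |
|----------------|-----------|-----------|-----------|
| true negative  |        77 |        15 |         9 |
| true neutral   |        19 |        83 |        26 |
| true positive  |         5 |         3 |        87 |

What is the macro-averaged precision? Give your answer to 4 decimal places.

Per-class precision (TP/(TP+FP)):
  negative: TP=77, FP=19+5=24 → 77/101 = 0.76238
  neutral: TP=83, FP=15+3=18 → 83/101 = 0.82178
  positive: TP=87, FP=9+26=35 → 87/122 = 0.71311
Macro-precision = mean = (0.76238 + 0.82178 + 0.71311) / 3 = 0.7658

0.7658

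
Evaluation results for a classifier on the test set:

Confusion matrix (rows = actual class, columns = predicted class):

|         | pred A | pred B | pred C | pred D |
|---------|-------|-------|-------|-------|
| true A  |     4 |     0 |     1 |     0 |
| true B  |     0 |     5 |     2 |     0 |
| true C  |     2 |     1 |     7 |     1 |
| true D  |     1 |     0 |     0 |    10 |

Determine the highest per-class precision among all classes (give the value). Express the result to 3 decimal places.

0.909

Per-class precision (TP/(TP+FP)):
  A: TP=4, FP=0+2+1=3 → 4/7 = 0.5714
  B: TP=5, FP=0+1+0=1 → 5/6 = 0.8333
  C: TP=7, FP=1+2+0=3 → 7/10 = 0.7000
  D: TP=10, FP=0+0+1=1 → 10/11 = 0.9091
Highest is class 'D' with precision = 0.909.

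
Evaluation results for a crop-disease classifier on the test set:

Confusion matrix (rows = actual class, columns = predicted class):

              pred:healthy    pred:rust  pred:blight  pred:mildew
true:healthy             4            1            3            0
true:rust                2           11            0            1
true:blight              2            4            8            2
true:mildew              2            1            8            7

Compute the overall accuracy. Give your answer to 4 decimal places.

Accuracy = trace / total = (4+11+8+7=30) / 56 = 30/56 = 0.5357

0.5357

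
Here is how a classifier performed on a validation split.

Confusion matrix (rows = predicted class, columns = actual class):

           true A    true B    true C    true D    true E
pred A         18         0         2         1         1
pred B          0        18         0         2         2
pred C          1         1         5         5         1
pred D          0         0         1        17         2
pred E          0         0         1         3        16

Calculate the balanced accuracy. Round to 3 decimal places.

Balanced accuracy = mean of per-class recall.
  A: recall = 18/19 = 0.9474
  B: recall = 18/19 = 0.9474
  C: recall = 5/9 = 0.5556
  D: recall = 17/28 = 0.6071
  E: recall = 16/22 = 0.7273
Mean = (0.9474 + 0.9474 + 0.5556 + 0.6071 + 0.7273) / 5 = 0.757

0.757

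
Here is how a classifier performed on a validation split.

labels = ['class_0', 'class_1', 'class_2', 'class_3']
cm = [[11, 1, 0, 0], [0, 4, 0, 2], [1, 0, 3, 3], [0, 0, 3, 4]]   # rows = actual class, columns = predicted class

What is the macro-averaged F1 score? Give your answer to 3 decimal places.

Per-class F1 score (2·TP/(2·TP+FP+FN)):
  class_0: TP=11, FP=0+1+0=1, FN=1+0+0=1 → 22/24 = 0.9167
  class_1: TP=4, FP=1+0+0=1, FN=0+0+2=2 → 8/11 = 0.7273
  class_2: TP=3, FP=0+0+3=3, FN=1+0+3=4 → 6/13 = 0.4615
  class_3: TP=4, FP=0+2+3=5, FN=0+0+3=3 → 8/16 = 0.5000
Macro-F1 score = mean = (0.9167 + 0.7273 + 0.4615 + 0.5000) / 4 = 0.651

0.651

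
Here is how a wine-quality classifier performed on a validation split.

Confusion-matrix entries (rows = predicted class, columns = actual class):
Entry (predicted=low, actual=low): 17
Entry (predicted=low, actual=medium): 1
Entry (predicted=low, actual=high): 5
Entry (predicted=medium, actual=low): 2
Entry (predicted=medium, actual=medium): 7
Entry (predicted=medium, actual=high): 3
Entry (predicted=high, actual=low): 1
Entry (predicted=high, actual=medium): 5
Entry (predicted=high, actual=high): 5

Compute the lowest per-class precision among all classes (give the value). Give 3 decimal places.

0.455

Per-class precision (TP/(TP+FP)):
  low: TP=17, FP=1+5=6 → 17/23 = 0.7391
  medium: TP=7, FP=2+3=5 → 7/12 = 0.5833
  high: TP=5, FP=1+5=6 → 5/11 = 0.4545
Lowest is class 'high' with precision = 0.455.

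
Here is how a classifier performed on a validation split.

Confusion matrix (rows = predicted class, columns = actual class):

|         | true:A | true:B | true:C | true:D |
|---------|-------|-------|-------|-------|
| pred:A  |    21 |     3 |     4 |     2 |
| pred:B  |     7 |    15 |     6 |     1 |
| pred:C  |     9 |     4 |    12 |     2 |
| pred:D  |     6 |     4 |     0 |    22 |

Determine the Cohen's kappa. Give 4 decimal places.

Observed agreement pₒ = trace/N = 70/118 = 0.59322
Expected agreement pₑ = Σ (rowᵢ·colᵢ)/N² = (43·30 + 26·29 + 22·27 + 27·32)/118² = 0.25151
κ = (pₒ − pₑ)/(1 − pₑ) = (0.59322 − 0.25151)/(1 − 0.25151) = 0.4565

0.4565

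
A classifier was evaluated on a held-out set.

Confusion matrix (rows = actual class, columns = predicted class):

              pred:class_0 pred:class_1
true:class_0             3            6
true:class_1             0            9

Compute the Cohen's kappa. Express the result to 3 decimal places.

0.333

Observed agreement pₒ = trace/N = 12/18 = 0.6667
Expected agreement pₑ = Σ (rowᵢ·colᵢ)/N² = (9·3 + 9·15)/18² = 0.5000
κ = (pₒ − pₑ)/(1 − pₑ) = (0.6667 − 0.5000)/(1 − 0.5000) = 0.333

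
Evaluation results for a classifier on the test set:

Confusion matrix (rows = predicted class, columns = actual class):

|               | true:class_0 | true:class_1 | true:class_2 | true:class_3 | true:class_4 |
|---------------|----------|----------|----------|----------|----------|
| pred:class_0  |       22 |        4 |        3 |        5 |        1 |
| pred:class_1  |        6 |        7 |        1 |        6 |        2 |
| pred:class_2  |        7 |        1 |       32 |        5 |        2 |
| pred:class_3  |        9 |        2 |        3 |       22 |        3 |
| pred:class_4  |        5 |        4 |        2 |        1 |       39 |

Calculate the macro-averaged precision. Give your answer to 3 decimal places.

0.591

Per-class precision (TP/(TP+FP)):
  class_0: TP=22, FP=4+3+5+1=13 → 22/35 = 0.6286
  class_1: TP=7, FP=6+1+6+2=15 → 7/22 = 0.3182
  class_2: TP=32, FP=7+1+5+2=15 → 32/47 = 0.6809
  class_3: TP=22, FP=9+2+3+3=17 → 22/39 = 0.5641
  class_4: TP=39, FP=5+4+2+1=12 → 39/51 = 0.7647
Macro-precision = mean = (0.6286 + 0.3182 + 0.6809 + 0.5641 + 0.7647) / 5 = 0.591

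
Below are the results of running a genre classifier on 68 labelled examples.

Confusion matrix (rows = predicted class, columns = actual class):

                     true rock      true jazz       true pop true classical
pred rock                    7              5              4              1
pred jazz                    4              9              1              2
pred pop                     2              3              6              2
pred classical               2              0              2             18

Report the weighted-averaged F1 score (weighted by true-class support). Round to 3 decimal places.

0.592

Per-class F1 score (2·TP/(2·TP+FP+FN)):
  rock: TP=7, FP=5+4+1=10, FN=4+2+2=8 → 14/32 = 0.4375
  jazz: TP=9, FP=4+1+2=7, FN=5+3+0=8 → 18/33 = 0.5455
  pop: TP=6, FP=2+3+2=7, FN=4+1+2=7 → 12/26 = 0.4615
  classical: TP=18, FP=2+0+2=4, FN=1+2+2=5 → 36/45 = 0.8000
Weighted-F1 score = Σ (supportᵢ/N)·F1 scoreᵢ with N=68: (15/68)·0.4375 + (17/68)·0.5455 + (13/68)·0.4615 + (23/68)·0.8000 = 0.592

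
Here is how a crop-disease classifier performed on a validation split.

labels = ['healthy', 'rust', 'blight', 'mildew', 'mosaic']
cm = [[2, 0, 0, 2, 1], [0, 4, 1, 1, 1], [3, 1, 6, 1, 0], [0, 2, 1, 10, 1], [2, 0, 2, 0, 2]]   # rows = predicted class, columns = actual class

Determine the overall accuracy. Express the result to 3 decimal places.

Accuracy = trace / total = (2+4+6+10+2=24) / 43 = 24/43 = 0.558

0.558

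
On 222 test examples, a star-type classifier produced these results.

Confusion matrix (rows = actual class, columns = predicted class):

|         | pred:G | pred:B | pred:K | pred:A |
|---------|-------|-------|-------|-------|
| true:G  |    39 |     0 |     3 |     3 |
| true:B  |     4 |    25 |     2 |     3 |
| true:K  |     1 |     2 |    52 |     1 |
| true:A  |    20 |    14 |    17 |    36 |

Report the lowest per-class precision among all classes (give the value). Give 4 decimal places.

0.6094

Per-class precision (TP/(TP+FP)):
  G: TP=39, FP=4+1+20=25 → 39/64 = 0.60938
  B: TP=25, FP=0+2+14=16 → 25/41 = 0.60976
  K: TP=52, FP=3+2+17=22 → 52/74 = 0.70270
  A: TP=36, FP=3+3+1=7 → 36/43 = 0.83721
Lowest is class 'G' with precision = 0.6094.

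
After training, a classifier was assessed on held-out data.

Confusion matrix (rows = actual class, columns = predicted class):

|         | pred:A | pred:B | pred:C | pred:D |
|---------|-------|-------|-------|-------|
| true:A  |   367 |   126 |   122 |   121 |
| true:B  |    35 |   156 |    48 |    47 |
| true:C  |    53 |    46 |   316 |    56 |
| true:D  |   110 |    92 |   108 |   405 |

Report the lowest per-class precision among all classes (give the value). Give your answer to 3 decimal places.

0.371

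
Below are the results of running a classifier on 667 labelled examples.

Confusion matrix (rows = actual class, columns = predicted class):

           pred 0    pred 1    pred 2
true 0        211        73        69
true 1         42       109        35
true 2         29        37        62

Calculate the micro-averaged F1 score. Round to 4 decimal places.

0.5727

Micro-averaging pools counts across classes: ΣTP=382, ΣFP=285, ΣFN=285.
Micro-F1 score = 2·TP/(2·TP+FP+FN) on pooled counts = 0.5727 (equals overall accuracy in single-label multiclass).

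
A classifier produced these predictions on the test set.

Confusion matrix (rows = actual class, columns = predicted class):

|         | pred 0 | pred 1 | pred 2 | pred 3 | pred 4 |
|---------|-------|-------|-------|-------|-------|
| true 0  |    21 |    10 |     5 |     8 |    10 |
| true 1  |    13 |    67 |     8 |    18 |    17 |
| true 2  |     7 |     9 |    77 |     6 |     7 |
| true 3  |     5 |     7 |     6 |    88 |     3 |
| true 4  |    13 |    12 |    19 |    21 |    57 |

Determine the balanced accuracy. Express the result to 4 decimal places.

0.5869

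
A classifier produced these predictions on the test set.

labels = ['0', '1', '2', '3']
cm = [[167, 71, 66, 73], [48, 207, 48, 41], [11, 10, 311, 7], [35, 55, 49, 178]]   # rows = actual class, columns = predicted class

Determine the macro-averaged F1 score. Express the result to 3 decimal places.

0.617

Per-class F1 score (2·TP/(2·TP+FP+FN)):
  0: TP=167, FP=48+11+35=94, FN=71+66+73=210 → 334/638 = 0.5235
  1: TP=207, FP=71+10+55=136, FN=48+48+41=137 → 414/687 = 0.6026
  2: TP=311, FP=66+48+49=163, FN=11+10+7=28 → 622/813 = 0.7651
  3: TP=178, FP=73+41+7=121, FN=35+55+49=139 → 356/616 = 0.5779
Macro-F1 score = mean = (0.5235 + 0.6026 + 0.7651 + 0.5779) / 4 = 0.617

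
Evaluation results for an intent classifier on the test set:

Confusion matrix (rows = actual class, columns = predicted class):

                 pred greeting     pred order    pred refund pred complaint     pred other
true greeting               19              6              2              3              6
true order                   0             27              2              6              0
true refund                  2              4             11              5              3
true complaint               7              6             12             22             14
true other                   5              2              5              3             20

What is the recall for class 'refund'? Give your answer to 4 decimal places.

0.4400

recall = TP/(TP+FN).
refund: TP=11, FN=2+4+5+3=14 → 11/25 = 0.44000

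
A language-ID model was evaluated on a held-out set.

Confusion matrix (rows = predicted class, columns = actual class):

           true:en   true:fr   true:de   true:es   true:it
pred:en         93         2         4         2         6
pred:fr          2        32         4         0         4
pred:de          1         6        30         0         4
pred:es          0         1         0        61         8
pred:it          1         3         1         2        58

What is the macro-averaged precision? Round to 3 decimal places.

Per-class precision (TP/(TP+FP)):
  en: TP=93, FP=2+4+2+6=14 → 93/107 = 0.8692
  fr: TP=32, FP=2+4+0+4=10 → 32/42 = 0.7619
  de: TP=30, FP=1+6+0+4=11 → 30/41 = 0.7317
  es: TP=61, FP=0+1+0+8=9 → 61/70 = 0.8714
  it: TP=58, FP=1+3+1+2=7 → 58/65 = 0.8923
Macro-precision = mean = (0.8692 + 0.7619 + 0.7317 + 0.8714 + 0.8923) / 5 = 0.825

0.825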